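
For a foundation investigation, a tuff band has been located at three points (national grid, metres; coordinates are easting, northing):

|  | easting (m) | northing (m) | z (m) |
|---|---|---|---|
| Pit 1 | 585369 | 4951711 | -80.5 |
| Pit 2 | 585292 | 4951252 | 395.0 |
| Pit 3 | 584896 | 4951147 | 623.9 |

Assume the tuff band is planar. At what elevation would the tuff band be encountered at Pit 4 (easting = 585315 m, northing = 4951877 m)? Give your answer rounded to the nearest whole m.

-226 m

Two edge vectors: Pit 1→Pit 2 = (-77, -459, 475.5), Pit 1→Pit 3 = (-473, -564, 704.4).
Normal n = (Pit 1→Pit 2) × (Pit 1→Pit 3) = (-55137.6, -170672.7, -173679).
So ∂z/∂easting = −n_x/n_z = −0.31746843 and ∂z/∂northing = −n_y/n_z = −0.98269048.
Intercept c from Pit 1: -80.5 + 185836.18 + 4865999.26 = 5051754.94.
At (585315, 4951877): z = −185819.0 − 4866162.4 + 5051754.94 = -226.5 m.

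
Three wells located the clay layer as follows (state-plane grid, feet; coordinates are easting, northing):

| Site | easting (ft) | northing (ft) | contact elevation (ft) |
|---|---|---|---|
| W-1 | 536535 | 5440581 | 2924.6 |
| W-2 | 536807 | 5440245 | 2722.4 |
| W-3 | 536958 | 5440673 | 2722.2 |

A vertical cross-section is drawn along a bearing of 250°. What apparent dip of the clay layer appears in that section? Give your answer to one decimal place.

Two edge vectors: W-1→W-2 = (272, -336, -202.2), W-1→W-3 = (423, 92, -202.4).
Normal n = (W-1→W-2) × (W-1→W-3) = (86608.8, -30477.8, 167152).
So ∂z/∂easting = −n_x/n_z = −0.51814 and ∂z/∂northing = −n_y/n_z = 0.18234.
Unit vector along 250° is (sin 250°, cos 250°) = (-0.9397, -0.3420).
Slope in that direction = a·(-0.9397) + b·(-0.3420) = 0.42453.
Apparent dip = arctan|0.42453| = 23.0° (true dip is 28.8°, so apparent ≤ true as expected).

23.0°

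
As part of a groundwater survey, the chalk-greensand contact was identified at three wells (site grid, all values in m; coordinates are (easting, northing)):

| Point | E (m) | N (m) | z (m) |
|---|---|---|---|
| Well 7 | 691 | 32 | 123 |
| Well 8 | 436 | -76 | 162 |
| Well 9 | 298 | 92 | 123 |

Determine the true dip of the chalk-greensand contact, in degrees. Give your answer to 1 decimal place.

15.0°

Two edge vectors: Well 7→Well 8 = (-255, -108, 39), Well 7→Well 9 = (-393, 60, 0).
Normal n = (Well 7→Well 8) × (Well 7→Well 9) = (-2340, -15327, -57744).
So ∂z/∂E = −n_x/n_z = −0.04052 and ∂z/∂N = −n_y/n_z = −0.26543.
Gradient magnitude |∇z| = √(a² + b²) = √(0.00164 + 0.07045) = 0.26851.
True dip = arctan(0.26851) = 15.0°, dipping toward N (azimuth ≈ 009°).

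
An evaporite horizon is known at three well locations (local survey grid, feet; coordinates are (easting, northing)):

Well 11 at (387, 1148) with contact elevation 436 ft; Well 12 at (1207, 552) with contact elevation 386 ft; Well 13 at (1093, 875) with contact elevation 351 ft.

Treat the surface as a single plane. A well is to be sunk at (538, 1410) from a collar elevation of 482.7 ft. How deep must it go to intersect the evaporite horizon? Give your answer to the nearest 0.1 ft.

Two edge vectors: Well 11→Well 12 = (820, -596, -50), Well 11→Well 13 = (706, -273, -85).
Normal n = (Well 11→Well 12) × (Well 11→Well 13) = (37010, 34400, 196916).
So ∂z/∂E = −n_x/n_z = −0.187948 and ∂z/∂N = −n_y/n_z = −0.174694.
Intercept c from Well 11: 436 + 72.74 + 200.55 = 709.28.
At (538, 1410): z_contact = −101.12 − 246.32 + 709.28 = 361.85 ft.
Depth below ground = 482.7 − 361.85 = 120.8 ft.

120.8 ft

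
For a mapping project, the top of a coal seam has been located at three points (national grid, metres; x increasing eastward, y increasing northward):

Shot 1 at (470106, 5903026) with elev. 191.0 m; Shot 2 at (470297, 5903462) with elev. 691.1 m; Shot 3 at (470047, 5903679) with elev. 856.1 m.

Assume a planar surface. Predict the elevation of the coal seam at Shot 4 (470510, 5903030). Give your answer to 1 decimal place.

293.4 m

Two edge vectors: Shot 1→Shot 2 = (191, 436, 500.1), Shot 1→Shot 3 = (-59, 653, 665.1).
Normal n = (Shot 1→Shot 2) × (Shot 1→Shot 3) = (-36581.7, -156540, 150447).
So ∂z/∂x = −n_x/n_z = 0.243153403 and ∂z/∂y = −n_y/n_z = 1.040499312.
Intercept c from Shot 1: 191 − 114307.87 − 6142094.49 = −6256211.37.
At (470510, 5903030): z = 114406.1 + 6142098.7 − 6256211.37 = 293.4 m.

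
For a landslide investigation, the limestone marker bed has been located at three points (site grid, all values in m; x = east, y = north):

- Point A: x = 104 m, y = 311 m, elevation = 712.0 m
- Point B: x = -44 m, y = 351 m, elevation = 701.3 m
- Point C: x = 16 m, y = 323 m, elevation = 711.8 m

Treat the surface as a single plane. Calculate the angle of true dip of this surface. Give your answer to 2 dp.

Two edge vectors: Point A→Point B = (-148, 40, -10.7), Point A→Point C = (-88, 12, -0.2).
Normal n = (Point A→Point B) × (Point A→Point C) = (120.4, 912, 1744).
So ∂z/∂x = −n_x/n_z = −0.06904 and ∂z/∂y = −n_y/n_z = −0.52294.
Gradient magnitude |∇z| = √(a² + b²) = √(0.00477 + 0.27346) = 0.52747.
True dip = arctan(0.52747) = 27.81°, dipping toward N (azimuth ≈ 008°).

27.81°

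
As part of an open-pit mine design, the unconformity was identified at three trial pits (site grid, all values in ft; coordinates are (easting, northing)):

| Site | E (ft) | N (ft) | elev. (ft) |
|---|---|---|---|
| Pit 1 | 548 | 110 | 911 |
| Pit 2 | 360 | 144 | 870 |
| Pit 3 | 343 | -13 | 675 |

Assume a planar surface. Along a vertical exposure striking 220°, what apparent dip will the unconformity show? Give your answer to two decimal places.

Two edge vectors: Pit 1→Pit 2 = (-188, 34, -41), Pit 1→Pit 3 = (-205, -123, -236).
Normal n = (Pit 1→Pit 2) × (Pit 1→Pit 3) = (-13067, -35963, 30094).
So ∂z/∂E = −n_x/n_z = 0.43421 and ∂z/∂N = −n_y/n_z = 1.19502.
Unit vector along 220° is (sin 220°, cos 220°) = (-0.6428, -0.7660).
Slope in that direction = a·(-0.6428) + b·(-0.7660) = −1.19454.
Apparent dip = arctan|1.19454| = 50.07° (true dip is 51.8°, so apparent ≤ true as expected).

50.07°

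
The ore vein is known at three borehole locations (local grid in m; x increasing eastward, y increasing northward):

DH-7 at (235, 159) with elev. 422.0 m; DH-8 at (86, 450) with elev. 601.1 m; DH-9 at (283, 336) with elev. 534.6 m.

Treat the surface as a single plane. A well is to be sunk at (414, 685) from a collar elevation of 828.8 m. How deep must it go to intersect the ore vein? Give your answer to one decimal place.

71.2 m

Let the plane be z = a·x + b·y + c.
DH-8−DH-7: −149a + 291b = 179.1;  DH-9−DH-7: 48a + 177b = 112.6.
Solving gives a = 0.02642, b = 0.62899.
Then c = 422 − a·235 − b·159 = 315.78.
At (414, 685): z_contact = 10.94 + 430.86 + 315.78 = 757.58 m.
Depth below ground = 828.8 − 757.58 = 71.2 m.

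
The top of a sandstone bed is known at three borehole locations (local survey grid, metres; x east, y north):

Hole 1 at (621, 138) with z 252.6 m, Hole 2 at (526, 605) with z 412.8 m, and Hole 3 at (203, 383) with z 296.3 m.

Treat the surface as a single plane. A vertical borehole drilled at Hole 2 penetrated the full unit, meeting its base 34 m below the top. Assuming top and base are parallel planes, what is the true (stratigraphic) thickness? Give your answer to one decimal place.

31.8 m

Let the plane be z = a·x + b·y + c.
Hole 2−Hole 1: −95a + 467b = 160.2;  Hole 3−Hole 1: −418a + 245b = 43.7.
Solving gives a = 0.10959, b = 0.36533.
|∇z| = √(a²+b²) = 0.38141, so dip δ = arctan(0.38141) = 20.88°.
True thickness = vertical thickness × cos δ = 34 × cos 20.88° = 31.8 m.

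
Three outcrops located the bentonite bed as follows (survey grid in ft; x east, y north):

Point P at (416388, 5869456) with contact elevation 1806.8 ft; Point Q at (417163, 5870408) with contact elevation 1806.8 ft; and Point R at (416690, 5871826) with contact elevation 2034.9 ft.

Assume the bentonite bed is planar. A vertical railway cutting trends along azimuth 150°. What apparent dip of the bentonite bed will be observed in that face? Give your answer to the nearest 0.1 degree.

9.6°

Two edge vectors: Point P→Point Q = (775, 952, 0), Point P→Point R = (302, 2370, 228.1).
Normal n = (Point P→Point Q) × (Point P→Point R) = (217151.2, -176777.5, 1549246).
So ∂z/∂x = −n_x/n_z = −0.14017 and ∂z/∂y = −n_y/n_z = 0.11411.
Unit vector along 150° is (sin 150°, cos 150°) = (0.5000, -0.8660).
Slope in that direction = a·(0.5000) + b·(-0.8660) = −0.16890.
Apparent dip = arctan|0.16890| = 9.6° (true dip is 10.2°, so apparent ≤ true as expected).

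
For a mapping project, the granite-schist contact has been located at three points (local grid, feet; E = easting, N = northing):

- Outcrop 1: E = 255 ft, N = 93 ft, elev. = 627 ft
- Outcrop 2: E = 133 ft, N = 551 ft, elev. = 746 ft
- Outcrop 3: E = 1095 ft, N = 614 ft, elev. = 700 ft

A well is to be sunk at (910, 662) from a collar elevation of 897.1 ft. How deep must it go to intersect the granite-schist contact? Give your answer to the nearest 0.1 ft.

Let the plane be z = a·E + b·N + c.
Outcrop 2−Outcrop 1: −122a + 458b = 119;  Outcrop 3−Outcrop 1: 840a + 521b = 73.
Solving gives a = −0.063721, b = 0.242852.
Then c = 627 − a·255 − b·93 = 620.66.
At (910, 662): z_contact = −57.99 + 160.77 + 620.66 = 723.45 ft.
Depth below ground = 897.1 − 723.45 = 173.7 ft.

173.7 ft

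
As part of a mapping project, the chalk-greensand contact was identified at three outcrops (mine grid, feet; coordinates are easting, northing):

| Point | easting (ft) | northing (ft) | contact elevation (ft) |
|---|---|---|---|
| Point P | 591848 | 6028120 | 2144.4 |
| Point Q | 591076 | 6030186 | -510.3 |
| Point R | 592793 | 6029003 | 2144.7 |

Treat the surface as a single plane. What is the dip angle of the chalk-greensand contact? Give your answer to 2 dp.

52.51°

Let the plane be z = a·easting + b·northing + c.
Point Q−Point P: −772a + 2066b = −2654.7;  Point R−Point P: 945a + 883b = 0.3.
Solving gives a = 0.89016, b = −0.95232.
Gradient magnitude |∇z| = √(a² + b²) = √(0.79238 + 0.90692) = 1.30357.
True dip = arctan(1.30357) = 52.51°, dipping toward NW (azimuth ≈ 317°).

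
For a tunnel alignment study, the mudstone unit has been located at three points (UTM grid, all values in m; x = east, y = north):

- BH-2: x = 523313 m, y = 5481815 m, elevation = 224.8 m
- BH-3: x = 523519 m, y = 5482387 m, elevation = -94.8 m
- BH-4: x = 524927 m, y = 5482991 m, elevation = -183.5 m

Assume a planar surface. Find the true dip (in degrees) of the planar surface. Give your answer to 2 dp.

33.73°

Two edge vectors: BH-2→BH-3 = (206, 572, -319.6), BH-2→BH-4 = (1614, 1176, -408.3).
Normal n = (BH-2→BH-3) × (BH-2→BH-4) = (142302, -431724.6, -680952).
So ∂z/∂x = −n_x/n_z = 0.20898 and ∂z/∂y = −n_y/n_z = −0.63400.
Gradient magnitude |∇z| = √(a² + b²) = √(0.04367 + 0.40196) = 0.66755.
True dip = arctan(0.66755) = 33.73°, dipping toward NNW (azimuth ≈ 342°).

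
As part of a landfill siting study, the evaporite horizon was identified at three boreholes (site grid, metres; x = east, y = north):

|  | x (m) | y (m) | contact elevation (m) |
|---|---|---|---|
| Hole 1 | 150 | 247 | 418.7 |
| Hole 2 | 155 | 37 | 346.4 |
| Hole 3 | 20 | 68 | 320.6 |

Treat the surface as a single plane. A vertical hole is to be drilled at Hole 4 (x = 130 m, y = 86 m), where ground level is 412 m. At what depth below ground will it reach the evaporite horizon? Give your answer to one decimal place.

55.2 m

Two edge vectors: Hole 1→Hole 2 = (5, -210, -72.3), Hole 1→Hole 3 = (-130, -179, -98.1).
Normal n = (Hole 1→Hole 2) × (Hole 1→Hole 3) = (7659.3, 9889.5, -28195).
So ∂z/∂x = −n_x/n_z = 0.27165 and ∂z/∂y = −n_y/n_z = 0.35075.
Intercept c from Hole 1: 418.7 − 40.75 − 86.64 = 291.32.
At (130, 86): z_contact = 35.32 + 30.16 + 291.32 = 356.80 m.
Depth below ground = 412 − 356.80 = 55.2 m.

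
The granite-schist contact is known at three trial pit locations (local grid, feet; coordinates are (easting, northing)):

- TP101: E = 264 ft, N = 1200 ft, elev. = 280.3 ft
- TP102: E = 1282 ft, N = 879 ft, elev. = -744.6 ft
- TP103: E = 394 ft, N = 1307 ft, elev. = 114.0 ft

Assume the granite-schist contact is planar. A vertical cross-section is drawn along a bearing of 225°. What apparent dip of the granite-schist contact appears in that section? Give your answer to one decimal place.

43.1°

Let the plane be z = a·E + b·N + c.
TP102−TP101: 1018a − 321b = −1024.9;  TP103−TP101: 130a + 107b = −166.3.
Solving gives a = −1.08224, b = −0.23933.
Unit vector along 225° is (sin 225°, cos 225°) = (-0.7071, -0.7071).
Slope in that direction = a·(-0.7071) + b·(-0.7071) = 0.93449.
Apparent dip = arctan|0.93449| = 43.1° (true dip is 47.9°, so apparent ≤ true as expected).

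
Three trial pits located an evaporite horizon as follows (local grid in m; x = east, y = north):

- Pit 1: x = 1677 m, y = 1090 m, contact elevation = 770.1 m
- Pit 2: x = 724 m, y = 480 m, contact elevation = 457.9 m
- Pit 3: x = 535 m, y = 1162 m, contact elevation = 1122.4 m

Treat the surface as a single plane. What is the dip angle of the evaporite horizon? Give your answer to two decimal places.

Let the plane be z = a·x + b·y + c.
Pit 2−Pit 1: −953a − 610b = −312.2;  Pit 3−Pit 1: −1142a + 72b = 352.3.
Solving gives a = −0.25146, b = 0.90465.
Gradient magnitude |∇z| = √(a² + b²) = √(0.06323 + 0.81840) = 0.93895.
True dip = arctan(0.93895) = 43.20°, dipping toward SSE (azimuth ≈ 164°).

43.20°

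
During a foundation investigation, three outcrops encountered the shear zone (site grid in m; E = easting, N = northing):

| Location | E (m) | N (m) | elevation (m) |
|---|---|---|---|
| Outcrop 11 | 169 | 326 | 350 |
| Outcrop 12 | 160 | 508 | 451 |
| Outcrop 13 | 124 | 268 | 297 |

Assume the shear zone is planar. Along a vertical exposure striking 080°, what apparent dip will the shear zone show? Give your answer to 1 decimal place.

27.8°

Let the plane be z = a·E + b·N + c.
Outcrop 12−Outcrop 11: −9a + 182b = 101;  Outcrop 13−Outcrop 11: −45a − 58b = −53.
Solving gives a = 0.43480, b = 0.57645.
Unit vector along 080° is (sin 80°, cos 80°) = (0.9848, 0.1736).
Slope in that direction = a·(0.9848) + b·(0.1736) = 0.52830.
Apparent dip = arctan|0.52830| = 27.8° (true dip is 35.8°, so apparent ≤ true as expected).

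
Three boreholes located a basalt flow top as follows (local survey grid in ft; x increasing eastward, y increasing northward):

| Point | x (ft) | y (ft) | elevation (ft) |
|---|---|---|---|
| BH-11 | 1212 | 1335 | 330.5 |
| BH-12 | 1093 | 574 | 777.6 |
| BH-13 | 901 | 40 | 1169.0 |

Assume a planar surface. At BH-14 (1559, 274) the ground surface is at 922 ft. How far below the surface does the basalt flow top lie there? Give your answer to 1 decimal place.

Two edge vectors: BH-11→BH-12 = (-119, -761, 447.1), BH-11→BH-13 = (-311, -1295, 838.5).
Normal n = (BH-11→BH-12) × (BH-11→BH-13) = (-59104, -39266.6, -82566).
So ∂z/∂x = −n_x/n_z = −0.715839 and ∂z/∂y = −n_y/n_z = −0.475578.
Intercept c from BH-11: 330.5 + 867.60 + 634.90 = 1832.99.
At (1559, 274): z_contact = −1115.99 − 130.31 + 1832.99 = 586.69 ft.
Depth below ground = 922 − 586.69 = 335.3 ft.

335.3 ft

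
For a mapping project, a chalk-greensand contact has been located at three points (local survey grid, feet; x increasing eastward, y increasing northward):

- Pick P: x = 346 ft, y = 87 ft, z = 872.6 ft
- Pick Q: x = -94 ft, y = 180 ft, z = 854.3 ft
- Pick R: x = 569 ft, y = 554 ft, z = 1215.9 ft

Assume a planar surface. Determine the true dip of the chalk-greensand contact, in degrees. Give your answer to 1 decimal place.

Two edge vectors: Pick P→Pick Q = (-440, 93, -18.3), Pick P→Pick R = (223, 467, 343.3).
Normal n = (Pick P→Pick Q) × (Pick P→Pick R) = (40473, 146971.1, -226219).
So ∂z/∂x = −n_x/n_z = 0.17891 and ∂z/∂y = −n_y/n_z = 0.64969.
Gradient magnitude |∇z| = √(a² + b²) = √(0.03201 + 0.42209) = 0.67387.
True dip = arctan(0.67387) = 34.0°, dipping toward SSW (azimuth ≈ 195°).

34.0°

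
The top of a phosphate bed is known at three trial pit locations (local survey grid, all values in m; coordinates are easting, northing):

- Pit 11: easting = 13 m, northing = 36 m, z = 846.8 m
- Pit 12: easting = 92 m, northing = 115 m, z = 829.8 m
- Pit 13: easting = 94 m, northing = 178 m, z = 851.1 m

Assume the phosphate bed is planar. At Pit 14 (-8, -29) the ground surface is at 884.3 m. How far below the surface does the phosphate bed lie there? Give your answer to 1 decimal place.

48.7 m

Two edge vectors: Pit 11→Pit 12 = (79, 79, -17), Pit 11→Pit 13 = (81, 142, 4.3).
Normal n = (Pit 11→Pit 12) × (Pit 11→Pit 13) = (2753.7, -1716.7, 4819).
So ∂z/∂easting = −n_x/n_z = −0.57143 and ∂z/∂northing = −n_y/n_z = 0.35624.
Intercept c from Pit 11: 846.8 + 7.43 − 12.82 = 841.40.
At (-8, -29): z_contact = 4.57 − 10.33 + 841.40 = 835.64 m.
Depth below ground = 884.3 − 835.64 = 48.7 m.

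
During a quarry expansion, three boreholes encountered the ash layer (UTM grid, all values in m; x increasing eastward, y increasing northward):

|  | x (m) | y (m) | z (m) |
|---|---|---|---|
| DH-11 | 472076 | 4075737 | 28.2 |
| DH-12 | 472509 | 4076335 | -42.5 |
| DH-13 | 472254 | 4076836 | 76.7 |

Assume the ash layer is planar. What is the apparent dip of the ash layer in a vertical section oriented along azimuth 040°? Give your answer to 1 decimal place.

6.6°

Let the plane be z = a·x + b·y + c.
DH-12−DH-11: 433a + 598b = −70.7;  DH-13−DH-11: 178a + 1099b = 48.5.
Solving gives a = −0.28884, b = 0.09091.
Unit vector along 040° is (sin 40°, cos 40°) = (0.6428, 0.7660).
Slope in that direction = a·(0.6428) + b·(0.7660) = −0.11602.
Apparent dip = arctan|0.11602| = 6.6° (true dip is 16.8°, so apparent ≤ true as expected).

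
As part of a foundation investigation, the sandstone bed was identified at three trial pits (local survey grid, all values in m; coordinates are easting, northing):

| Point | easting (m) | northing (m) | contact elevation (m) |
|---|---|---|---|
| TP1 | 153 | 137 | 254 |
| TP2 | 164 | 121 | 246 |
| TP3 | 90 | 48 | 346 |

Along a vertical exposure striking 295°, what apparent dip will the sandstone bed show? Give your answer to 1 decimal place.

Let the plane be z = a·easting + b·northing + c.
TP2−TP1: 11a − 16b = −8;  TP3−TP1: −63a − 89b = 92.
Solving gives a = −1.09914, b = −0.25566.
Unit vector along 295° is (sin 295°, cos 295°) = (-0.9063, 0.4226).
Slope in that direction = a·(-0.9063) + b·(0.4226) = 0.88812.
Apparent dip = arctan|0.88812| = 41.6° (true dip is 48.5°, so apparent ≤ true as expected).

41.6°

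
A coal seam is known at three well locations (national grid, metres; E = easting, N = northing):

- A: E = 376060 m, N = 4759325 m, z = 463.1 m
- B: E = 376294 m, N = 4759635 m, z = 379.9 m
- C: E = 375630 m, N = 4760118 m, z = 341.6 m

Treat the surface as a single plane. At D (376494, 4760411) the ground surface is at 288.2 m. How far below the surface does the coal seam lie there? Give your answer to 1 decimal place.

82.3 m

Two edge vectors: A→B = (234, 310, -83.2), A→C = (-430, 793, -121.5).
Normal n = (A→B) × (A→C) = (28312.6, 64207, 318862).
So ∂z/∂E = −n_x/n_z = −0.088792644 and ∂z/∂N = −n_y/n_z = −0.201362972.
Intercept c from A: 463.1 + 33391.36 + 958351.83 = 992206.29.
At (376494, 4760411): z_contact = −33429.90 − 958570.51 + 992206.29 = 205.88 m.
Depth below ground = 288.2 − 205.88 = 82.3 m.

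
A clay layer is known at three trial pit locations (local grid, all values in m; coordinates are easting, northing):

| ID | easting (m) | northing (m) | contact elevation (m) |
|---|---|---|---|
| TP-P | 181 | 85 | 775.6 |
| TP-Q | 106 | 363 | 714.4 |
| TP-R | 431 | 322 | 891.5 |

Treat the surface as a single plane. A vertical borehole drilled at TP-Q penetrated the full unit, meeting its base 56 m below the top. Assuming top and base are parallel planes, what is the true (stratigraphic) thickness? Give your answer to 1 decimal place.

Let the plane be z = a·easting + b·northing + c.
TP-Q−TP-P: −75a + 278b = −61.2;  TP-R−TP-P: 250a + 237b = 115.9.
Solving gives a = 0.53537, b = −0.07571.
|∇z| = √(a²+b²) = 0.54070, so dip δ = arctan(0.54070) = 28.40°.
True thickness = vertical thickness × cos δ = 56 × cos 28.40° = 49.3 m.

49.3 m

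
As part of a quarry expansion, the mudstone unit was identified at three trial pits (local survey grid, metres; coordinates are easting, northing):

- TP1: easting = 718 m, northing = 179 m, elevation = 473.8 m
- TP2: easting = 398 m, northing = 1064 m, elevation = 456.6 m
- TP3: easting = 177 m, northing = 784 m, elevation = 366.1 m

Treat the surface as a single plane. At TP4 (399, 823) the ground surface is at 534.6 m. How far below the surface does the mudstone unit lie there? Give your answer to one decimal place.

99.0 m

Let the plane be z = a·easting + b·northing + c.
TP2−TP1: −320a + 885b = −17.2;  TP3−TP1: −541a + 605b = −107.7.
Solving gives a = 0.297731, b = 0.088219.
Then c = 473.8 − a·718 − b·179 = 244.24.
At (399, 823): z_contact = 118.79 + 72.60 + 244.24 = 435.64 m.
Depth below ground = 534.6 − 435.64 = 99.0 m.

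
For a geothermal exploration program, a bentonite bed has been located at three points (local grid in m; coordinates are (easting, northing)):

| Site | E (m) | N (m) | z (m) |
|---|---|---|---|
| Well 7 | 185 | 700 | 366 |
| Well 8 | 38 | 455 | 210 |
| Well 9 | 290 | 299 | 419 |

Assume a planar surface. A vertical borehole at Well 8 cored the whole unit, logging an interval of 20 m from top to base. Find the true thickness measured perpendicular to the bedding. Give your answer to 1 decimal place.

14.9 m

Let the plane be z = a·E + b·N + c.
Well 8−Well 7: −147a − 245b = −156;  Well 9−Well 7: 105a − 401b = 53.
Solving gives a = 0.89216, b = 0.10144.
|∇z| = √(a²+b²) = 0.89791, so dip δ = arctan(0.89791) = 41.92°.
True thickness = vertical thickness × cos δ = 20 × cos 41.92° = 14.9 m.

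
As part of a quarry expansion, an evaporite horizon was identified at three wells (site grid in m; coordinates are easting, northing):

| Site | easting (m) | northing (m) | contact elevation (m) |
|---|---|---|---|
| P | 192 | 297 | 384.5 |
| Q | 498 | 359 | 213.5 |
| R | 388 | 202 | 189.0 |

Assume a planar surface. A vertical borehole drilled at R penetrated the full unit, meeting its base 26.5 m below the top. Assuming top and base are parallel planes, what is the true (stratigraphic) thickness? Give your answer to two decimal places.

19.32 m

Two edge vectors: P→Q = (306, 62, -171), P→R = (196, -95, -195.5).
Normal n = (P→Q) × (P→R) = (-28366, 26307, -41222).
So ∂z/∂easting = −n_x/n_z = −0.68813 and ∂z/∂northing = −n_y/n_z = 0.63818.
|∇z| = √(a²+b²) = 0.93851, so dip δ = arctan(0.93851) = 43.18°.
True thickness = vertical thickness × cos δ = 26.5 × cos 43.18° = 19.32 m.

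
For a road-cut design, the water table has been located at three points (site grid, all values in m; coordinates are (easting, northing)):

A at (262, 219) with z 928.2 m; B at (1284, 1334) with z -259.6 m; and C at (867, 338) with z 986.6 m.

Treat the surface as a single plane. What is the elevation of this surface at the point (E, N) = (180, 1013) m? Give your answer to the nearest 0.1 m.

Let the plane be z = a·E + b·N + c.
B−A: 1022a + 1115b = −1187.8;  C−A: 605a + 119b = 58.4.
Solving gives a = 0.373382, b = −1.407530.
Then c = 928.2 − a·262 − b·219 = 1138.62.
At (180, 1013): z = 67.2 − 1425.8 + 1138.62 = -220.0 m.

-220.0 m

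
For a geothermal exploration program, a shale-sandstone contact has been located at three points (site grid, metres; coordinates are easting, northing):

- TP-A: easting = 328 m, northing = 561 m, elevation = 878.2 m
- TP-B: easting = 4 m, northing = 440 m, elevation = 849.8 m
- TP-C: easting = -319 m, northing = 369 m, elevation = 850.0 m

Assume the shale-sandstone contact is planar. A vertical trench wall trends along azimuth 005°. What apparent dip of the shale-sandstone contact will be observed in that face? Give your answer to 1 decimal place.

29.3°

Let the plane be z = a·easting + b·northing + c.
TP-B−TP-A: −324a − 121b = −28.4;  TP-C−TP-A: −647a − 192b = −28.2.
Solving gives a = −0.12691, b = 0.57454.
Unit vector along 005° is (sin 5°, cos 5°) = (0.0872, 0.9962).
Slope in that direction = a·(0.0872) + b·(0.9962) = 0.56129.
Apparent dip = arctan|0.56129| = 29.3° (true dip is 30.5°, so apparent ≤ true as expected).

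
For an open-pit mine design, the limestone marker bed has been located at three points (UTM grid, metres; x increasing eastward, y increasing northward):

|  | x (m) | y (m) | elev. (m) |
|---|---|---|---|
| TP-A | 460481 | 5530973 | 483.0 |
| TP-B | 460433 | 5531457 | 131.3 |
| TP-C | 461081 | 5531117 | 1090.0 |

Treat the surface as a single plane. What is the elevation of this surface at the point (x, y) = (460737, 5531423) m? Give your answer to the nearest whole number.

504 m

Two edge vectors: TP-A→TP-B = (-48, 484, -351.7), TP-A→TP-C = (600, 144, 607).
Normal n = (TP-A→TP-B) × (TP-A→TP-C) = (344432.8, -181884, -297312).
So ∂z/∂x = −n_x/n_z = 1.15848940 and ∂z/∂y = −n_y/n_z = −0.61176138.
Intercept c from TP-A: 483 − 533462.36 + 3383635.69 = 2850656.33.
At (460737, 5531423): z = 533758.9 − 3383911.0 + 2850656.33 = 504.3 m.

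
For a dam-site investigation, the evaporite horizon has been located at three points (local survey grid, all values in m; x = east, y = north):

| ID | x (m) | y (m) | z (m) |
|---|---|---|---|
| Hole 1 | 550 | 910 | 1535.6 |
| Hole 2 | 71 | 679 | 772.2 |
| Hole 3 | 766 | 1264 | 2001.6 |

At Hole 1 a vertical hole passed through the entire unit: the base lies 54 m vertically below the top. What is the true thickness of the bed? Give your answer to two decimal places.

Two edge vectors: Hole 1→Hole 2 = (-479, -231, -763.4), Hole 1→Hole 3 = (216, 354, 466).
Normal n = (Hole 1→Hole 2) × (Hole 1→Hole 3) = (162597.6, 58319.6, -119670).
So ∂z/∂x = −n_x/n_z = 1.35872 and ∂z/∂y = −n_y/n_z = 0.48734.
|∇z| = √(a²+b²) = 1.44347, so dip δ = arctan(1.44347) = 55.29°.
True thickness = vertical thickness × cos δ = 54 × cos 55.29° = 30.75 m.

30.75 m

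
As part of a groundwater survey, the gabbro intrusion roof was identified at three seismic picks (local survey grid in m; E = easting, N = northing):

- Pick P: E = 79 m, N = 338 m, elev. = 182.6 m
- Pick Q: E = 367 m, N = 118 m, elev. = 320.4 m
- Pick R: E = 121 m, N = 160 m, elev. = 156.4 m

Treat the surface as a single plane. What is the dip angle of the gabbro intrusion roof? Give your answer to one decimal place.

38.2°

Let the plane be z = a·E + b·N + c.
Pick Q−Pick P: 288a − 220b = 137.8;  Pick R−Pick P: 42a − 178b = −26.2.
Solving gives a = 0.72084, b = 0.31728.
Gradient magnitude |∇z| = √(a² + b²) = √(0.51960 + 0.10066) = 0.78757.
True dip = arctan(0.78757) = 38.2°, dipping toward WSW (azimuth ≈ 246°).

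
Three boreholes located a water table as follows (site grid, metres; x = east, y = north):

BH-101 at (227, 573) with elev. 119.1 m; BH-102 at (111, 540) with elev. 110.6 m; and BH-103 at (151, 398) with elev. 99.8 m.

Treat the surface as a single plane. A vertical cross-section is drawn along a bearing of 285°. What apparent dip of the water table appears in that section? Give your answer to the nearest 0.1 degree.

Let the plane be z = a·x + b·y + c.
BH-102−BH-101: −116a − 33b = −8.5;  BH-103−BH-101: −76a − 175b = −19.3.
Solving gives a = 0.04781, b = 0.08952.
Unit vector along 285° is (sin 285°, cos 285°) = (-0.9659, 0.2588).
Slope in that direction = a·(-0.9659) + b·(0.2588) = −0.02301.
Apparent dip = arctan|0.02301| = 1.3° (true dip is 5.8°, so apparent ≤ true as expected).

1.3°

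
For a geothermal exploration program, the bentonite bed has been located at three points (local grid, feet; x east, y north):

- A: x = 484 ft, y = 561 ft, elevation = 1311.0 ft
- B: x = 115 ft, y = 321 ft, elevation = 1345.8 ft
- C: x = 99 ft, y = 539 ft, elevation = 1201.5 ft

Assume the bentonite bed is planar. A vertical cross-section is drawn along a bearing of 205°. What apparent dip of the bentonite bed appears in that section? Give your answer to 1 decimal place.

Let the plane be z = a·x + b·y + c.
B−A: −369a − 240b = 34.8;  C−A: −385a − 22b = −109.5.
Solving gives a = 0.32089, b = −0.63837.
Unit vector along 205° is (sin 205°, cos 205°) = (-0.4226, -0.9063).
Slope in that direction = a·(-0.4226) + b·(-0.9063) = 0.44295.
Apparent dip = arctan|0.44295| = 23.9° (true dip is 35.5°, so apparent ≤ true as expected).

23.9°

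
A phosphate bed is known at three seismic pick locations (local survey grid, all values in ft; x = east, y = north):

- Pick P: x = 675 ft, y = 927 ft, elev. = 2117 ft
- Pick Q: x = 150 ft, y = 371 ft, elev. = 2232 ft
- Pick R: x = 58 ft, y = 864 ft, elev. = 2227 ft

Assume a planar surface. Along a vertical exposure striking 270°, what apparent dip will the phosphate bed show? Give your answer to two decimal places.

9.87°

Two edge vectors: Pick P→Pick Q = (-525, -556, 115), Pick P→Pick R = (-617, -63, 110).
Normal n = (Pick P→Pick Q) × (Pick P→Pick R) = (-53915, -13205, -309977).
So ∂z/∂x = −n_x/n_z = −0.17393 and ∂z/∂y = −n_y/n_z = −0.04260.
Unit vector along 270° is (sin 270°, cos 270°) = (-1.0000, -0.0000).
Slope in that direction = a·(-1.0000) + b·(-0.0000) = 0.17393.
Apparent dip = arctan|0.17393| = 9.87° (true dip is 10.2°, so apparent ≤ true as expected).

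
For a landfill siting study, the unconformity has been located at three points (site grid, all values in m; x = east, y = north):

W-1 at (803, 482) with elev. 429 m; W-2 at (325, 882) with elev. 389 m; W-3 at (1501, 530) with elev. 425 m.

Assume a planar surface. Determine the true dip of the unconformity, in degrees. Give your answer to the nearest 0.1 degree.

Two edge vectors: W-1→W-2 = (-478, 400, -40), W-1→W-3 = (698, 48, -4).
Normal n = (W-1→W-2) × (W-1→W-3) = (320, -29832, -302144).
So ∂z/∂x = −n_x/n_z = 0.00106 and ∂z/∂y = −n_y/n_z = −0.09873.
Gradient magnitude |∇z| = √(a² + b²) = √(0.00000 + 0.00975) = 0.09874.
True dip = arctan(0.09874) = 5.6°, dipping toward N (azimuth ≈ 359°).

5.6°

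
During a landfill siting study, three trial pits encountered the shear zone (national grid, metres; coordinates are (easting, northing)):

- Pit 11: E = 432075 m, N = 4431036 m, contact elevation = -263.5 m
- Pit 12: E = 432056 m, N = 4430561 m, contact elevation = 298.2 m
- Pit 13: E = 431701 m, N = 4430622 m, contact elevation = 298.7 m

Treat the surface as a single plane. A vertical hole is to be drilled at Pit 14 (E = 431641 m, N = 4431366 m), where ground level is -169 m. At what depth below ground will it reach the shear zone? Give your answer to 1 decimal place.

Two edge vectors: Pit 11→Pit 12 = (-19, -475, 561.7), Pit 11→Pit 13 = (-374, -414, 562.2).
Normal n = (Pit 11→Pit 12) × (Pit 11→Pit 13) = (-34501.2, -199394, -169784).
So ∂z/∂E = −n_x/n_z = −0.203206427 and ∂z/∂N = −n_y/n_z = −1.174398059.
Intercept c from Pit 11: -263.5 + 87800.42 + 5203800.08 = 5291336.99.
At (431641, 4431366): z_contact = −87712.23 − 5204187.63 + 5291336.99 = -562.86 m.
Depth below ground = -169 − (-562.86) = 393.9 m.

393.9 m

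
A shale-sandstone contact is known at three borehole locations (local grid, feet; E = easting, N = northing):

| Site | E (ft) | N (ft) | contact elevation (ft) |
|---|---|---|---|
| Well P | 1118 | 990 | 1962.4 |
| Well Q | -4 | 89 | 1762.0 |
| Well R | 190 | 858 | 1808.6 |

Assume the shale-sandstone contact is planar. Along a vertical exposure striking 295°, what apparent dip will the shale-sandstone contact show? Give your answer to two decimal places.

Two edge vectors: Well P→Well Q = (-1122, -901, -200.4), Well P→Well R = (-928, -132, -153.8).
Normal n = (Well P→Well Q) × (Well P→Well R) = (112121, 13407.6, -688024).
So ∂z/∂E = −n_x/n_z = 0.16296 and ∂z/∂N = −n_y/n_z = 0.01949.
Unit vector along 295° is (sin 295°, cos 295°) = (-0.9063, 0.4226).
Slope in that direction = a·(-0.9063) + b·(0.4226) = −0.13946.
Apparent dip = arctan|0.13946| = 7.94° (true dip is 9.3°, so apparent ≤ true as expected).

7.94°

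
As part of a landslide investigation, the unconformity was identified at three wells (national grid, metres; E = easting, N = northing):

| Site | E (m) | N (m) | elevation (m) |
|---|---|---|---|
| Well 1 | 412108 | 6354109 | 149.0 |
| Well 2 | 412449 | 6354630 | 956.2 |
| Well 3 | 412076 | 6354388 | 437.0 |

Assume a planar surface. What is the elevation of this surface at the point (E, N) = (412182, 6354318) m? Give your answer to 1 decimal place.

430.6 m

Let the plane be z = a·E + b·N + c.
Well 2−Well 1: 341a + 521b = 807.2;  Well 3−Well 1: −32a + 279b = 288.
Solving gives a = 0.672212931, b = 1.109357755.
Then c = 149 − a·412108 − b·6354109 = −7325855.42.
At (412182, 6354318): z = 277074.1 + 7049212.0 − 7325855.42 = 430.6 m.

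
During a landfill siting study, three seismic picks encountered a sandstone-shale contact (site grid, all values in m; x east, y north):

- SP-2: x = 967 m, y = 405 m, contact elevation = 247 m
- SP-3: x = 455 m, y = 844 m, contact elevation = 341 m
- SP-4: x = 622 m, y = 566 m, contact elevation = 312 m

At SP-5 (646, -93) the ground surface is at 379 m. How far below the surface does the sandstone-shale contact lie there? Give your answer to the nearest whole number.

64 m

Two edge vectors: SP-2→SP-3 = (-512, 439, 94), SP-2→SP-4 = (-345, 161, 65).
Normal n = (SP-2→SP-3) × (SP-2→SP-4) = (13401, 850, 69023).
So ∂z/∂x = −n_x/n_z = −0.19415 and ∂z/∂y = −n_y/n_z = −0.01231.
Intercept c from SP-2: 247 + 187.75 + 4.99 = 439.73.
At (646, -93): z_contact = −125.4 + 1.1 + 439.73 = 315.5 m.
Depth below ground = 379 − 315.5 = 64 m.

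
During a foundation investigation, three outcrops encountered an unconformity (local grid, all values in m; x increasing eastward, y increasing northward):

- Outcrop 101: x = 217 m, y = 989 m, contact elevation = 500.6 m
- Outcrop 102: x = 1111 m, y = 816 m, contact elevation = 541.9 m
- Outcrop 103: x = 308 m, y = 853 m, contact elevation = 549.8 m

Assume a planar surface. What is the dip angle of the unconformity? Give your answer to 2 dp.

20.86°

Let the plane be z = a·x + b·y + c.
Outcrop 102−Outcrop 101: 894a − 173b = 41.3;  Outcrop 103−Outcrop 101: 91a − 136b = 49.2.
Solving gives a = −0.02735, b = −0.38007.
Gradient magnitude |∇z| = √(a² + b²) = √(0.00075 + 0.14445) = 0.38105.
True dip = arctan(0.38105) = 20.86°, dipping toward N (azimuth ≈ 004°).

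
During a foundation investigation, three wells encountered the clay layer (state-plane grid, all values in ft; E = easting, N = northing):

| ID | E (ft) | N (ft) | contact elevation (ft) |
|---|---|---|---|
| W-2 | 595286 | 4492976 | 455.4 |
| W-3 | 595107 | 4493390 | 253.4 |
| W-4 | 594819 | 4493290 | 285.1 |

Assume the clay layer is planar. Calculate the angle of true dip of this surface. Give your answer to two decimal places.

25.10°

Two edge vectors: W-2→W-3 = (-179, 414, -202), W-2→W-4 = (-467, 314, -170.3).
Normal n = (W-2→W-3) × (W-2→W-4) = (-7076.2, 63850.3, 137132).
So ∂z/∂E = −n_x/n_z = 0.05160 and ∂z/∂N = −n_y/n_z = −0.46561.
Gradient magnitude |∇z| = √(a² + b²) = √(0.00266 + 0.21679) = 0.46846.
True dip = arctan(0.46846) = 25.10°, dipping toward N (azimuth ≈ 354°).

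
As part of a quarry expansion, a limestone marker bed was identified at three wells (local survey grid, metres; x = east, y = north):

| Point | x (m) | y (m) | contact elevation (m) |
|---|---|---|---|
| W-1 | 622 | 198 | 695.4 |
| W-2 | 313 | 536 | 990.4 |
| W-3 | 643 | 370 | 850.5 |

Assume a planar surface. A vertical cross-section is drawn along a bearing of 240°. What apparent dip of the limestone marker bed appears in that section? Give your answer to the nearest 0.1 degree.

25.3°

Let the plane be z = a·x + b·y + c.
W-2−W-1: −309a + 338b = 295;  W-3−W-1: 21a + 172b = 155.1.
Solving gives a = 0.02795, b = 0.89833.
Unit vector along 240° is (sin 240°, cos 240°) = (-0.8660, -0.5000).
Slope in that direction = a·(-0.8660) + b·(-0.5000) = −0.47337.
Apparent dip = arctan|0.47337| = 25.3° (true dip is 41.9°, so apparent ≤ true as expected).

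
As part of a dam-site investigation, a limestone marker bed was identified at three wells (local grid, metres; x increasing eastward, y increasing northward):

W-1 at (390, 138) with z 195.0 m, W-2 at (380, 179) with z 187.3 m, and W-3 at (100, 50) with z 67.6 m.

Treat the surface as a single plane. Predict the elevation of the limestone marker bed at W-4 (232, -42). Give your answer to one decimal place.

Let the plane be z = a·x + b·y + c.
W-2−W-1: −10a + 41b = −7.7;  W-3−W-1: −290a − 88b = −127.4.
Solving gives a = 0.46210, b = −0.07510.
Then c = 195 − a·390 − b·138 = 25.15.
At (232, -42): z = 107.2 + 3.2 + 25.15 = 135.5 m.

135.5 m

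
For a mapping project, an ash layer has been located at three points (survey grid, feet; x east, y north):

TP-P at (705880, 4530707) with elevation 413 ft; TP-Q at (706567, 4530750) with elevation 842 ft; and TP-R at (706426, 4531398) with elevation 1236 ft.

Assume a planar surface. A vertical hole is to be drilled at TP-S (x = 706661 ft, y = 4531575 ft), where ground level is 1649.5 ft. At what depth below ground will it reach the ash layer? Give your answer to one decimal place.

147.6 ft

Let the plane be z = a·x + b·y + c.
TP-Q−TP-P: 687a + 43b = 429;  TP-R−TP-P: 546a + 691b = 823.
Solving gives a = 0.578518258, b = 0.733905979.
Then c = 413 − a·705880 − b·4530707 = −3733064.42.
At (706661, 4531575): z_contact = 408816.29 + 3325749.99 − 3733064.42 = 1501.85 ft.
Depth below ground = 1649.5 − 1501.85 = 147.6 ft.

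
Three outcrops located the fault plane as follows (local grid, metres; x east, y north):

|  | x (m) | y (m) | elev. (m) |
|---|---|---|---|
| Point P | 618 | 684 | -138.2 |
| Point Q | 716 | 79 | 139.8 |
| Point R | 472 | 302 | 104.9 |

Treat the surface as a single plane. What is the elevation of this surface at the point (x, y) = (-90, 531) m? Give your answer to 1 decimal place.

170.3 m

Two edge vectors: Point P→Point Q = (98, -605, 278), Point P→Point R = (-146, -382, 243.1).
Normal n = (Point P→Point Q) × (Point P→Point R) = (-40879.5, -64411.8, -125766).
So ∂z/∂x = −n_x/n_z = −0.32504 and ∂z/∂y = −n_y/n_z = −0.51216.
Intercept c from Point P: -138.2 + 200.88 + 350.31 = 412.99.
At (-90, 531): z = 29.3 − 272.0 + 412.99 = 170.3 m.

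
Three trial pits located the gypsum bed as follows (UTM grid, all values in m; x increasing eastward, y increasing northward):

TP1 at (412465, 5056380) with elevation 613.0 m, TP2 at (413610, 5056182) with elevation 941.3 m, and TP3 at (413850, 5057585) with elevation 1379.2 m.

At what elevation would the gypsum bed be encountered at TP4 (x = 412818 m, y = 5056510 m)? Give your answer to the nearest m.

763 m

Two edge vectors: TP1→TP2 = (1145, -198, 328.3), TP1→TP3 = (1385, 1205, 766.2).
Normal n = (TP1→TP2) × (TP1→TP3) = (-547309.1, -422603.5, 1653955).
So ∂z/∂x = −n_x/n_z = 0.33090931 and ∂z/∂y = −n_y/n_z = 0.25551088.
Intercept c from TP1: 613 − 136488.51 − 1291960.11 = −1427835.62.
At (412818, 5056510): z = 136605.3 + 1291993.3 − 1427835.62 = 763.0 m.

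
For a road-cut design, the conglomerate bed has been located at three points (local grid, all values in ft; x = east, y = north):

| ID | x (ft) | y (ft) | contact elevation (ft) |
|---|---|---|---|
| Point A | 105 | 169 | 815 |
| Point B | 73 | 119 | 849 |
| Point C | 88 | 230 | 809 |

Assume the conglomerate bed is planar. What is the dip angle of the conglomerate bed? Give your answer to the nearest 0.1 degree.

Let the plane be z = a·x + b·y + c.
Point B−Point A: −32a − 50b = 34;  Point C−Point A: −17a + 61b = −6.
Solving gives a = −0.63312, b = −0.27480.
Gradient magnitude |∇z| = √(a² + b²) = √(0.40084 + 0.07552) = 0.69019.
True dip = arctan(0.69019) = 34.6°, dipping toward ENE (azimuth ≈ 067°).

34.6°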